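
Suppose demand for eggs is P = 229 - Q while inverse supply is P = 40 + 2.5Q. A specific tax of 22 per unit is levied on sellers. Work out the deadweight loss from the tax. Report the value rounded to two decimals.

69.14

Pre-tax equilibrium: 229 - Q = 40 + 2.5Q gives Q* = 54, P* = 175.
With the tax, sellers need 22 more per unit: 229 - Q = 40 + 2.5Q + 22, so Q_t = 47.7143. Buyers pay P_b = 181.2857; sellers receive P_s = P_b - 22 = 159.2857.
Deadweight loss is the triangle between the curves from Q_t to Q*: (1/2)(54 - 47.7143)(22) = 69.1429.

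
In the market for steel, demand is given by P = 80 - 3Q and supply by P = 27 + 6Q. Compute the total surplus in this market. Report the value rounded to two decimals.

156.06

Set 80 - 3Q = 27 + 6Q, which gives 53 = 9Q, so Q* = 5.8889 and P* = 80 - 3(5.8889) = 62.3333.
CS = (1/2)(5.8889)(17.6667) = 52.0185 and PS = (1/2)(5.8889)(35.3333) = 104.037, so total surplus = 156.0556.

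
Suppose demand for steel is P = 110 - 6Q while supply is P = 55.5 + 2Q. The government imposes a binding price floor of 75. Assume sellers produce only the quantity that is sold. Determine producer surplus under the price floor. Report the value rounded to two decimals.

79.72

Free-market equilibrium: 110 - 6Q = 55.5 + 2Q gives Q* = 6.8125, P* = 69.125.
At the floor price 75, quantity demanded is (110 - 75)/6 = 5.8333; demand is the short side, so Q = 5.8333 trades at P = 75.
The supply price at Q = 5.8333 is 67.1667. PS is the trapezoid between 75 and supply over [0, 5.8333]: (1/2)[(75 - 55.5) + (75 - 67.1667)](5.8333) = 79.7222.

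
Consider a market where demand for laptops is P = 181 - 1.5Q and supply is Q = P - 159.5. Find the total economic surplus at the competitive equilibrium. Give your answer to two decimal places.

92.45

Rewriting supply in inverse form: P = 159.5 + Q.
Setting demand equal to supply, 21.5 = 2.5Q, so Q* = 8.6 and P* = 168.1.
Total surplus is the full triangle between the curves from 0 to Q*: (1/2)(8.6)(181 - 159.5) = 92.45.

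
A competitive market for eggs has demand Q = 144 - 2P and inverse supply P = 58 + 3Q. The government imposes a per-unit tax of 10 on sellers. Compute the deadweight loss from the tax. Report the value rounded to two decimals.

Rewriting demand in inverse form: P = 72 - 0.5Q.
Without the tax, 72 - 0.5Q = 58 + 3Q so Q* = 4 and P* = 70.
A tax on sellers shifts supply up by 10: 72 - 0.5Q = 58 + 3Q + 10, so Q_t = 1.1429. Buyers pay P_b = 71.4286; sellers receive P_s = P_b - 10 = 61.4286.
Deadweight loss is the triangle between the curves from Q_t to Q*: (1/2)(4 - 1.1429)(10) = 14.2857.

14.29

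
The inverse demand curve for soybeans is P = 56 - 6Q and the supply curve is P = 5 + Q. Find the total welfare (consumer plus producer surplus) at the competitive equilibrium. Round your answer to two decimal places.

Setting demand equal to supply, 51 = 7Q, so Q* = 7.2857 and P* = 12.2857.
Total surplus is the full triangle between the curves from 0 to Q*: (1/2)(7.2857)(56 - 5) = 185.7857.

185.79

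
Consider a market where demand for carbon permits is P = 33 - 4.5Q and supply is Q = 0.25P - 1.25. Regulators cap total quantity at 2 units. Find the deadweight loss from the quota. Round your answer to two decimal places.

Rewriting supply in inverse form: P = 5 + 4Q.
Unrestricted equilibrium: Q* = (33 - 5)/(4.5 + 4) = 3.2941.
At Q = 2 the demand price is 33 - 4.5(2) = 24 and the supply price is 5 + 4(2) = 13.
DWL = (1/2)(gap between curves at 2) x (Q* - 2) = (1/2)(11)(1.2941) = 7.1176.

7.12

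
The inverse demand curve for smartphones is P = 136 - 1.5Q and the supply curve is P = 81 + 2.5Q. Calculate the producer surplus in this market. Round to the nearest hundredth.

Equilibrium: 136 - 1.5Q = 81 + 2.5Q, so Q* = 13.75 and P* = 115.375.
Producer surplus is the triangle above supply below P*: (1/2)(13.75)(115.375 - 81) = (1/2)(13.75)(34.375) = 236.3281.

236.33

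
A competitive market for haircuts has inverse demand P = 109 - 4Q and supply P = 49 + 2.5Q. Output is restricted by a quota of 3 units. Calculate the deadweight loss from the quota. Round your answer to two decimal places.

Unrestricted equilibrium: Q* = (109 - 49)/(4 + 2.5) = 9.2308.
At Q = 3 the demand price is 109 - 4(3) = 97 and the supply price is 49 + 2.5(3) = 56.5.
DWL = (1/2)(gap between curves at 3) x (Q* - 3) = (1/2)(40.5)(6.2308) = 126.1731.

126.17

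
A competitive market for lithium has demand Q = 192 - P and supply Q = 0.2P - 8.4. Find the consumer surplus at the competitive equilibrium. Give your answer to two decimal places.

Rewriting demand in inverse form: P = 192 - Q.
Rewriting supply in inverse form: P = 42 + 5Q.
Setting demand equal to supply, 150 = 6Q, so Q* = 25 and P* = 167.
CS is the area between the demand curve and P* from 0 to Q*: (1/2)(25)(25) = 312.5.

312.50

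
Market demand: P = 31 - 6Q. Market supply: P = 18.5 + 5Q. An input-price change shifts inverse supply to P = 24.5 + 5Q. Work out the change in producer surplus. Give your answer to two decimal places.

Initial equilibrium: Q_0 = 1.1364, P_0 = 24.1818; CS_0 = (1/2)(1.1364)(6.8182) = 3.874, PS_0 = (1/2)(1.1364)(5.6818) = 3.2283.
New equilibrium: 31 - 6Q = 24.5 + 5Q gives Q_1 = 0.5909, P_1 = 27.4545; CS_1 = 1.0475, PS_1 = 0.8729.
Change in producer surplus = 0.8729 - 3.2283 = -2.3554.

-2.36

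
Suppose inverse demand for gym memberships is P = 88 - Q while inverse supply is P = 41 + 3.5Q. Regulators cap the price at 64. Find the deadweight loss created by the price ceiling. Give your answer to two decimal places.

Without the control, 88 - Q = 41 + 3.5Q so Q* = 10.4444 and P* = 77.5556.
At P = 64, sellers supply (64 - 41)/3.5 = 6.5714 while buyers want more, so the quantity traded is 6.5714 at price 64.
At Q = 6.5714 the demand price is 81.4286 and the supply price is 64. Deadweight loss is the triangle between the curves from 6.5714 to 10.4444: (1/2)(81.4286 - 64)(10.4444 - 6.5714) = 33.7506.

33.75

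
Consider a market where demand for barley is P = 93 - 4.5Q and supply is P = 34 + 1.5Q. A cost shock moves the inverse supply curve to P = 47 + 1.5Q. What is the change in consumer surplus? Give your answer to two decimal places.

Initial equilibrium: Q_0 = 9.8333, P_0 = 48.75; CS_0 = (1/2)(9.8333)(44.25) = 217.5625, PS_0 = (1/2)(9.8333)(14.75) = 72.5208.
New equilibrium: 93 - 4.5Q = 47 + 1.5Q gives Q_1 = 7.6667, P_1 = 58.5; CS_1 = 132.25, PS_1 = 44.0833.
Change in consumer surplus = 132.25 - 217.5625 = -85.3125.

-85.31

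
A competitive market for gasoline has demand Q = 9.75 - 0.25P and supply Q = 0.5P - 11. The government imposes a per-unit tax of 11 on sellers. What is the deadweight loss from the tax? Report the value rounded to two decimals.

10.08

Rewriting demand in inverse form: P = 39 - 4Q.
Rewriting supply in inverse form: P = 22 + 2Q.
Pre-tax equilibrium: 39 - 4Q = 22 + 2Q gives Q* = 2.8333, P* = 27.6667.
With the tax, sellers need 11 more per unit: 39 - 4Q = 22 + 2Q + 11, so Q_t = 1. Buyers pay P_b = 35; sellers receive P_s = P_b - 11 = 24.
Deadweight loss is the triangle between the curves from Q_t to Q*: (1/2)(2.8333 - 1)(11) = 10.0833.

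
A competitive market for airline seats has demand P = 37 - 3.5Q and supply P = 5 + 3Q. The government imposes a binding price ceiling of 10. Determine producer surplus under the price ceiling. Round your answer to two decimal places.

Free-market equilibrium: 37 - 3.5Q = 5 + 3Q gives Q* = 4.9231, P* = 19.7692.
At P = 10, sellers supply (10 - 5)/3 = 1.6667 while buyers want more, so the quantity traded is 1.6667 at price 10.
PS is the triangle above supply below 10: (1/2)(1.6667)(10 - 5) = 4.1667.

4.17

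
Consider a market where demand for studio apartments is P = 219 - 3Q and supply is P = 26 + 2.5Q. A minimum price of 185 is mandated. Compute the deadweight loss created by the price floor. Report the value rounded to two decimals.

Without the control, 219 - 3Q = 26 + 2.5Q so Q* = 35.0909 and P* = 113.7273.
At the floor price 185, quantity demanded is (219 - 185)/3 = 11.3333; demand is the short side, so Q = 11.3333 trades at P = 185.
The lost-trades triangle has base Q* - 11.3333 = 23.7576 and height equal to the gap between the curves at Q = 11.3333, which is 185 - 54.3333 = 130.6667. DWL = (1/2)(23.7576)(130.6667) = 1552.1616.

1552.16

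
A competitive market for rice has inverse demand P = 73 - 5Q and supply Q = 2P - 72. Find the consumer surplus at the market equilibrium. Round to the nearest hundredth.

113.14

Rewriting supply in inverse form: P = 36 + 0.5Q.
Set 73 - 5Q = 36 + 0.5Q, which gives 37 = 5.5Q, so Q* = 6.7273 and P* = 73 - 5(6.7273) = 39.3636.
Consumer surplus is the triangle under demand above P*: (1/2)(6.7273)(73 - 39.3636) = (1/2)(6.7273)(33.6364) = 113.1405.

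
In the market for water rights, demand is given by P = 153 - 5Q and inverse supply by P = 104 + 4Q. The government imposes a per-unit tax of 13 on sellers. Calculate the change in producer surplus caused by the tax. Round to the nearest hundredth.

Pre-tax equilibrium: 153 - 5Q = 104 + 4Q gives Q* = 5.4444, P* = 125.7778.
A tax on sellers shifts supply up by 13: 153 - 5Q = 104 + 4Q + 13, so Q_t = 4. Buyers pay P_b = 133; sellers receive P_s = P_b - 13 = 120.
PS falls from (1/2)(5.4444)(21.7778) = 59.284 to (1/2)(4)(16) = 32, a change of -27.284.

-27.28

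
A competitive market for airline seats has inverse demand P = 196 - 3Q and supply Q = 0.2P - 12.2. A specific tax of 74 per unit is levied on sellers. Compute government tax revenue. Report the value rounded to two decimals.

Rewriting supply in inverse form: P = 61 + 5Q.
Without the tax, 196 - 3Q = 61 + 5Q so Q* = 16.875 and P* = 145.375.
A tax on sellers shifts supply up by 74: 196 - 3Q = 61 + 5Q + 74, so Q_t = 7.625. Buyers pay P_b = 173.125; sellers receive P_s = P_b - 74 = 99.125.
Tax revenue = t x Q_t = 74 x 7.625 = 564.25.

564.25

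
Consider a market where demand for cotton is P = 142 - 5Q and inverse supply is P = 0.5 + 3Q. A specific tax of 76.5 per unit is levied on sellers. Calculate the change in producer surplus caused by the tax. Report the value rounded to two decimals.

Pre-tax equilibrium: 142 - 5Q = 0.5 + 3Q gives Q* = 17.6875, P* = 53.5625.
With the tax, sellers need 76.5 more per unit: 142 - 5Q = 0.5 + 3Q + 76.5, so Q_t = 8.125. Buyers pay P_b = 101.375; sellers receive P_s = P_b - 76.5 = 24.875.
PS falls from (1/2)(17.6875)(53.0625) = 469.2715 to (1/2)(8.125)(24.375) = 99.0234, a change of -370.248.

-370.25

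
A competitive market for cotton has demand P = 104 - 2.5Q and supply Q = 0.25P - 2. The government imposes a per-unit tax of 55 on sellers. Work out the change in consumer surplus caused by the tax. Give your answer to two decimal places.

Rewriting supply in inverse form: P = 8 + 4Q.
Pre-tax equilibrium: 104 - 2.5Q = 8 + 4Q gives Q* = 14.7692, P* = 67.0769.
A tax on sellers shifts supply up by 55: 104 - 2.5Q = 8 + 4Q + 55, so Q_t = 6.3077. Buyers pay P_b = 88.2308; sellers receive P_s = P_b - 55 = 33.2308.
CS falls from (1/2)(14.7692)(36.9231) = 272.6627 to (1/2)(6.3077)(15.7692) = 49.7337, a change of -222.929.

-222.93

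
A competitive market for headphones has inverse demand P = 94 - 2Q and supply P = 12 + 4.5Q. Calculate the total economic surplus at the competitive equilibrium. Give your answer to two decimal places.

Set 94 - 2Q = 12 + 4.5Q, which gives 82 = 6.5Q, so Q* = 12.6154 and P* = 94 - 2(12.6154) = 68.7692.
Total surplus is the full triangle between the curves from 0 to Q*: (1/2)(12.6154)(94 - 12) = 517.2308.

517.23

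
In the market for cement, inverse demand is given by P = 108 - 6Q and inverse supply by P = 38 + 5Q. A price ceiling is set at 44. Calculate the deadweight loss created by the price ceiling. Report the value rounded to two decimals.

Without the control, 108 - 6Q = 38 + 5Q so Q* = 6.3636 and P* = 69.8182.
At the ceiling price 44, quantity supplied is (44 - 38)/5 = 1.2; supply is the short side, so Q = 1.2 trades at P = 44.
The lost-trades triangle has base Q* - 1.2 = 5.1636 and height equal to the gap between the curves at Q = 1.2, which is 100.8 - 44 = 56.8. DWL = (1/2)(5.1636)(56.8) = 146.6473.

146.65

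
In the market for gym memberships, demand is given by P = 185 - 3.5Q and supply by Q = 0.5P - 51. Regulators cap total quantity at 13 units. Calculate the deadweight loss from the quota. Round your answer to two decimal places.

Rewriting supply in inverse form: P = 102 + 2Q.
Without the quota, 185 - 3.5Q = 102 + 2Q gives Q* = 15.0909.
At Q = 13 the demand price is 185 - 3.5(13) = 139.5 and the supply price is 102 + 2(13) = 128.
Deadweight loss is the triangle between the curves from 13 to 15.0909: (1/2)(139.5 - 128)(15.0909 - 13) = 12.0227.

12.02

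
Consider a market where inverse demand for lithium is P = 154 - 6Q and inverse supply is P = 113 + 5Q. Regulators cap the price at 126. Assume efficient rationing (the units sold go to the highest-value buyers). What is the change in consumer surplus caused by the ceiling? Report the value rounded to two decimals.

Free-market equilibrium: 154 - 6Q = 113 + 5Q gives Q* = 3.7273, P* = 131.6364.
At P = 126, sellers supply (126 - 113)/5 = 2.6 while buyers want more, so the quantity traded is 2.6 at price 126.
CS goes from (1/2)(3.7273)(22.3636) = 41.6777 to 52.52 (computed as (154 - 126)(2.6) - (1/2)(6)(2.6)^2), a change of 10.8423.

10.84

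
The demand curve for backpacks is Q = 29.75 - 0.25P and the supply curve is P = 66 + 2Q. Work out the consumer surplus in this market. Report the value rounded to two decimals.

Rewriting demand in inverse form: P = 119 - 4Q.
Equilibrium: 119 - 4Q = 66 + 2Q, so Q* = 8.8333 and P* = 83.6667.
Consumer surplus is the triangle under demand above P*: (1/2)(8.8333)(119 - 83.6667) = (1/2)(8.8333)(35.3333) = 156.0556.

156.06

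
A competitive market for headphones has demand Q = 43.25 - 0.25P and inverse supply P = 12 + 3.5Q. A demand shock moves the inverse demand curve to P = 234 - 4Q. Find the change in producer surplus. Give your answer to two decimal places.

726.85

Rewriting demand in inverse form: P = 173 - 4Q.
Initial equilibrium: Q_0 = 21.4667, P_0 = 87.1333; CS_0 = (1/2)(21.4667)(85.8667) = 921.6356, PS_0 = (1/2)(21.4667)(75.1333) = 806.4311.
New equilibrium: 234 - 4Q = 12 + 3.5Q gives Q_1 = 29.6, P_1 = 115.6; CS_1 = 1752.32, PS_1 = 1533.28.
Change in producer surplus = 1533.28 - 806.4311 = 726.8489.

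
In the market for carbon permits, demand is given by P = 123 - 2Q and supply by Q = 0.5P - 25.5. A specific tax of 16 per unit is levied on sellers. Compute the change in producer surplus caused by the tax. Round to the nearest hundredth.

-128.00

Rewriting supply in inverse form: P = 51 + 2Q.
Without the tax, 123 - 2Q = 51 + 2Q so Q* = 18 and P* = 87.
A tax on sellers shifts supply up by 16: 123 - 2Q = 51 + 2Q + 16, so Q_t = 14. Buyers pay P_b = 95; sellers receive P_s = P_b - 16 = 79.
Producers lose the trapezoid between P_s and P* out to Q_t plus the triangle from Q_t to Q*: change in PS = 196 - 324 = -128.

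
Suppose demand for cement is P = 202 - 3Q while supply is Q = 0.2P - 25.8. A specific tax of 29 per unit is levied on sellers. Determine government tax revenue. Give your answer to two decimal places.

Rewriting supply in inverse form: P = 129 + 5Q.
Without the tax, 202 - 3Q = 129 + 5Q so Q* = 9.125 and P* = 174.625.
A tax on sellers shifts supply up by 29: 202 - 3Q = 129 + 5Q + 29, so Q_t = 5.5. Buyers pay P_b = 185.5; sellers receive P_s = P_b - 29 = 156.5.
Tax revenue = t x Q_t = 29 x 5.5 = 159.5.

159.50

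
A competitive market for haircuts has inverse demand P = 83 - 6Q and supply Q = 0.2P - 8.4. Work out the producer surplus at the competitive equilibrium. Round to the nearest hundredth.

Rewriting supply in inverse form: P = 42 + 5Q.
Set 83 - 6Q = 42 + 5Q, which gives 41 = 11Q, so Q* = 3.7273 and P* = 83 - 6(3.7273) = 60.6364.
PS is the area between P* and the supply curve from 0 to Q*: (1/2)(3.7273)(18.6364) = 34.7314.

34.73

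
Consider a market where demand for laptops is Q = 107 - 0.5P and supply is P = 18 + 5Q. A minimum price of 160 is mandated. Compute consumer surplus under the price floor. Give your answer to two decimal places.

Rewriting demand in inverse form: P = 214 - 2Q.
Without the control, 214 - 2Q = 18 + 5Q so Q* = 28 and P* = 158.
At P = 160, buyers demand (214 - 160)/2 = 27 while sellers would supply more, so the quantity traded is 27 at price 160.
CS is the triangle under demand above 160: (1/2)(27)(214 - 160) = 729.

729.00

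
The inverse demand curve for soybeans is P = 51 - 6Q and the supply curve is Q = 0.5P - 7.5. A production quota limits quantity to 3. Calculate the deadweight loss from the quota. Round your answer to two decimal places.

Rewriting supply in inverse form: P = 15 + 2Q.
Unrestricted equilibrium: Q* = (51 - 15)/(6 + 2) = 4.5.
At Q = 3 the demand price is 51 - 6(3) = 33 and the supply price is 15 + 2(3) = 21.
DWL = (1/2)(gap between curves at 3) x (Q* - 3) = (1/2)(12)(1.5) = 9.

9.00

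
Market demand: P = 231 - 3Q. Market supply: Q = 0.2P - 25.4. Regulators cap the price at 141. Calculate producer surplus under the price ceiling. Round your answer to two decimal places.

19.60

Rewriting supply in inverse form: P = 127 + 5Q.
Free-market equilibrium: 231 - 3Q = 127 + 5Q gives Q* = 13, P* = 192.
At P = 141, sellers supply (141 - 127)/5 = 2.8 while buyers want more, so the quantity traded is 2.8 at price 141.
PS is the triangle above supply below 141: (1/2)(2.8)(141 - 127) = 19.6.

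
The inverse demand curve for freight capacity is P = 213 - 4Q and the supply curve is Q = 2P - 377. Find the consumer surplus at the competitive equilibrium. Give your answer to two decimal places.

59.28

Rewriting supply in inverse form: P = 188.5 + 0.5Q.
Set 213 - 4Q = 188.5 + 0.5Q, which gives 24.5 = 4.5Q, so Q* = 5.4444 and P* = 213 - 4(5.4444) = 191.2222.
Consumer surplus is the triangle under demand above P*: (1/2)(5.4444)(213 - 191.2222) = (1/2)(5.4444)(21.7778) = 59.284.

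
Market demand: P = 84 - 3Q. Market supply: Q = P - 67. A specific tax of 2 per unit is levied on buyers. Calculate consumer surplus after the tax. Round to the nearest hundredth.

Rewriting supply in inverse form: P = 67 + Q.
Without the tax, 84 - 3Q = 67 + Q so Q* = 4.25 and P* = 71.25.
A tax on buyers shifts demand down by 2: (84 - 2) - 3Q = 67 + Q, so Q_t = 3.75. Buyers pay P_b = 72.75; sellers receive P_s = P_b - 2 = 70.75.
CS = (1/2)(Q_t)(84 - P_b) = (1/2)(3.75)(11.25) = 21.0938.

21.09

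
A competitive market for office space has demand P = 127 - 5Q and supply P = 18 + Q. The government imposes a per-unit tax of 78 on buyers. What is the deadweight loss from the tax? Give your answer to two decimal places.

Pre-tax equilibrium: 127 - 5Q = 18 + Q gives Q* = 18.1667, P* = 36.1667.
A tax on buyers shifts demand down by 78: (127 - 78) - 5Q = 18 + Q, so Q_t = 5.1667. Buyers pay P_b = 101.1667; sellers receive P_s = P_b - 78 = 23.1667.
The welfare triangle lost has base Q* - Q_t = 13 and height t = 78, so DWL = (1/2)(13)(78) = 507.

507.00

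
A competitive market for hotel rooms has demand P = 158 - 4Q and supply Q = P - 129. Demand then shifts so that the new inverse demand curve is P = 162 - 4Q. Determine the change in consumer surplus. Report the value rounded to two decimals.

19.84

Rewriting supply in inverse form: P = 129 + Q.
Initial equilibrium: Q_0 = 5.8, P_0 = 134.8; CS_0 = (1/2)(5.8)(23.2) = 67.28, PS_0 = (1/2)(5.8)(5.8) = 16.82.
New equilibrium: 162 - 4Q = 129 + Q gives Q_1 = 6.6, P_1 = 135.6; CS_1 = 87.12, PS_1 = 21.78.
Change in consumer surplus = 87.12 - 67.28 = 19.84.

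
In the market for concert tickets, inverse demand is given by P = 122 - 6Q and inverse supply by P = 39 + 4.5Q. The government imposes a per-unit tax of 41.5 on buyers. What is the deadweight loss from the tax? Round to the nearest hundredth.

82.01

Pre-tax equilibrium: 122 - 6Q = 39 + 4.5Q gives Q* = 7.9048, P* = 74.5714.
A tax on buyers shifts demand down by 41.5: (122 - 41.5) - 6Q = 39 + 4.5Q, so Q_t = 3.9524. Buyers pay P_b = 98.2857; sellers receive P_s = P_b - 41.5 = 56.7857.
Deadweight loss is the triangle between the curves from Q_t to Q*: (1/2)(7.9048 - 3.9524)(41.5) = 82.0119.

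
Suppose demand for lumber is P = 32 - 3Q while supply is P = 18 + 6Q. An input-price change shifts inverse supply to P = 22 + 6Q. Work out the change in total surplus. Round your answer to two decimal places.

Initial equilibrium: Q_0 = 1.5556, P_0 = 27.3333; CS_0 = (1/2)(1.5556)(4.6667) = 3.6296, PS_0 = (1/2)(1.5556)(9.3333) = 7.2593.
New equilibrium: 32 - 3Q = 22 + 6Q gives Q_1 = 1.1111, P_1 = 28.6667; CS_1 = 1.8519, PS_1 = 3.7037.
Change in total surplus = (1.8519 + 3.7037) - (3.6296 + 7.2593) = -5.3333.

-5.33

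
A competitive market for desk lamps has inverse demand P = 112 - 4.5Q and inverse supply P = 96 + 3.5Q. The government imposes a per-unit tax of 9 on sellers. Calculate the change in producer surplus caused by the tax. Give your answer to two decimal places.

-5.66

Without the tax, 112 - 4.5Q = 96 + 3.5Q so Q* = 2 and P* = 103.
A tax on sellers shifts supply up by 9: 112 - 4.5Q = 96 + 3.5Q + 9, so Q_t = 0.875. Buyers pay P_b = 108.0625; sellers receive P_s = P_b - 9 = 99.0625.
PS falls from (1/2)(2)(7) = 7 to (1/2)(0.875)(3.0625) = 1.3398, a change of -5.6602.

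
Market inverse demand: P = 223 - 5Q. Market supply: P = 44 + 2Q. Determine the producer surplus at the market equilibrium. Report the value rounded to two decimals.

Equilibrium: 223 - 5Q = 44 + 2Q, so Q* = 25.5714 and P* = 95.1429.
Producer surplus is the triangle above supply below P*: (1/2)(25.5714)(95.1429 - 44) = (1/2)(25.5714)(51.1429) = 653.898.

653.90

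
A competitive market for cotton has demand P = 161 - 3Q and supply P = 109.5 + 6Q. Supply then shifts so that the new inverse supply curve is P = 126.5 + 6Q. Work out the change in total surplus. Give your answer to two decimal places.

-81.22

Initial equilibrium: Q_0 = 5.7222, P_0 = 143.8333; CS_0 = (1/2)(5.7222)(17.1667) = 49.1157, PS_0 = (1/2)(5.7222)(34.3333) = 98.2315.
New equilibrium: 161 - 3Q = 126.5 + 6Q gives Q_1 = 3.8333, P_1 = 149.5; CS_1 = 22.0417, PS_1 = 44.0833.
Change in total surplus = (22.0417 + 44.0833) - (49.1157 + 98.2315) = -81.2222.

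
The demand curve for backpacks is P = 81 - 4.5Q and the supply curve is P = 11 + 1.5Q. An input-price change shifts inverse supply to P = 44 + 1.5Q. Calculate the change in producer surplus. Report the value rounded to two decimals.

-73.56

Initial equilibrium: Q_0 = 11.6667, P_0 = 28.5; CS_0 = (1/2)(11.6667)(52.5) = 306.25, PS_0 = (1/2)(11.6667)(17.5) = 102.0833.
New equilibrium: 81 - 4.5Q = 44 + 1.5Q gives Q_1 = 6.1667, P_1 = 53.25; CS_1 = 85.5625, PS_1 = 28.5208.
Change in producer surplus = 28.5208 - 102.0833 = -73.5625.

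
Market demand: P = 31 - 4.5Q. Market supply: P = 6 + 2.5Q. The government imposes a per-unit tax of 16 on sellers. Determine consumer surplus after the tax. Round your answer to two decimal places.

Without the tax, 31 - 4.5Q = 6 + 2.5Q so Q* = 3.5714 and P* = 14.9286.
A tax on sellers shifts supply up by 16: 31 - 4.5Q = 6 + 2.5Q + 16, so Q_t = 1.2857. Buyers pay P_b = 25.2143; sellers receive P_s = P_b - 16 = 9.2143.
CS = (1/2)(Q_t)(31 - P_b) = (1/2)(1.2857)(5.7857) = 3.7194.

3.72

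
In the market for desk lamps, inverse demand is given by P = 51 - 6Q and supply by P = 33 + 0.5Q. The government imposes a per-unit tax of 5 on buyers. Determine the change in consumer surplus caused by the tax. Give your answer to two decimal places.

-11.01

Pre-tax equilibrium: 51 - 6Q = 33 + 0.5Q gives Q* = 2.7692, P* = 34.3846.
A tax on buyers shifts demand down by 5: (51 - 5) - 6Q = 33 + 0.5Q, so Q_t = 2. Buyers pay P_b = 39; sellers receive P_s = P_b - 5 = 34.
CS falls from (1/2)(2.7692)(16.6154) = 23.0059 to (1/2)(2)(12) = 12, a change of -11.0059.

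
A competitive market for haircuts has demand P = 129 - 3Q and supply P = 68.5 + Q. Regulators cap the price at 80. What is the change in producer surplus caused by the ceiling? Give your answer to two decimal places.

Without the control, 129 - 3Q = 68.5 + Q so Q* = 15.125 and P* = 83.625.
At the ceiling price 80, quantity supplied is (80 - 68.5)/1 = 11.5; supply is the short side, so Q = 11.5 trades at P = 80.
PS goes from (1/2)(15.125)(15.125) = 114.3828 to 66.125 (computed as (80 - 68.5)(11.5) - (1/2)(1)(11.5)^2), a change of -48.2578.

-48.26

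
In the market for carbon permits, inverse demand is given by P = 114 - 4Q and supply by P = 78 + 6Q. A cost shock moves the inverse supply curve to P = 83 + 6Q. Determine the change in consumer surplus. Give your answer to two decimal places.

Initial equilibrium: Q_0 = 3.6, P_0 = 99.6; CS_0 = (1/2)(3.6)(14.4) = 25.92, PS_0 = (1/2)(3.6)(21.6) = 38.88.
New equilibrium: 114 - 4Q = 83 + 6Q gives Q_1 = 3.1, P_1 = 101.6; CS_1 = 19.22, PS_1 = 28.83.
Change in consumer surplus = 19.22 - 25.92 = -6.7.

-6.70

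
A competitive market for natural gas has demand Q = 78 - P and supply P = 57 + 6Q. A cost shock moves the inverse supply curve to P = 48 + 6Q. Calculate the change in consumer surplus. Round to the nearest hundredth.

4.68

Rewriting demand in inverse form: P = 78 - Q.
Initial equilibrium: Q_0 = 3, P_0 = 75; CS_0 = (1/2)(3)(3) = 4.5, PS_0 = (1/2)(3)(18) = 27.
New equilibrium: 78 - Q = 48 + 6Q gives Q_1 = 4.2857, P_1 = 73.7143; CS_1 = 9.1837, PS_1 = 55.102.
Change in consumer surplus = 9.1837 - 4.5 = 4.6837.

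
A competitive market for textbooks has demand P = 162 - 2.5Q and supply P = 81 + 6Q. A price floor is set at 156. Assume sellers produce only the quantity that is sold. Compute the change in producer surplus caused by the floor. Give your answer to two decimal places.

-109.71

Free-market equilibrium: 162 - 2.5Q = 81 + 6Q gives Q* = 9.5294, P* = 138.1765.
At P = 156, buyers demand (162 - 156)/2.5 = 2.4 while sellers would supply more, so the quantity traded is 2.4 at price 156.
PS goes from (1/2)(9.5294)(57.1765) = 272.4291 to 162.72 (computed as (156 - 81)(2.4) - (1/2)(6)(2.4)^2), a change of -109.7091.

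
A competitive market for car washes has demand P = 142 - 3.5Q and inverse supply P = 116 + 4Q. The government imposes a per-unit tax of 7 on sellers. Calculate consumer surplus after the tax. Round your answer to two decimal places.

11.23

Without the tax, 142 - 3.5Q = 116 + 4Q so Q* = 3.4667 and P* = 129.8667.
A tax on sellers shifts supply up by 7: 142 - 3.5Q = 116 + 4Q + 7, so Q_t = 2.5333. Buyers pay P_b = 133.1333; sellers receive P_s = P_b - 7 = 126.1333.
CS = (1/2)(Q_t)(142 - P_b) = (1/2)(2.5333)(8.8667) = 11.2311.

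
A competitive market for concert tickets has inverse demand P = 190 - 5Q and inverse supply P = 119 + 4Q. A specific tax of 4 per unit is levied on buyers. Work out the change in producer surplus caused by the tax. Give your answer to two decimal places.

Pre-tax equilibrium: 190 - 5Q = 119 + 4Q gives Q* = 7.8889, P* = 150.5556.
A tax on buyers shifts demand down by 4: (190 - 4) - 5Q = 119 + 4Q, so Q_t = 7.4444. Buyers pay P_b = 152.7778; sellers receive P_s = P_b - 4 = 148.7778.
PS falls from (1/2)(7.8889)(31.5556) = 124.4691 to (1/2)(7.4444)(29.7778) = 110.8395, a change of -13.6296.

-13.63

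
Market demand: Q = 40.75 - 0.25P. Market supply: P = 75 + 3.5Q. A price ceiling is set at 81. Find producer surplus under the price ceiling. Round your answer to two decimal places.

Rewriting demand in inverse form: P = 163 - 4Q.
Without the control, 163 - 4Q = 75 + 3.5Q so Q* = 11.7333 and P* = 116.0667.
At P = 81, sellers supply (81 - 75)/3.5 = 1.7143 while buyers want more, so the quantity traded is 1.7143 at price 81.
PS is the triangle above supply below 81: (1/2)(1.7143)(81 - 75) = 5.1429.

5.14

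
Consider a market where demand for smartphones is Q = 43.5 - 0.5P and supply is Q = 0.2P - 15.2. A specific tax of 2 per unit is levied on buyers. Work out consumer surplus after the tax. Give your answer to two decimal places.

1.65

Rewriting demand in inverse form: P = 87 - 2Q.
Rewriting supply in inverse form: P = 76 + 5Q.
Without the tax, 87 - 2Q = 76 + 5Q so Q* = 1.5714 and P* = 83.8571.
A tax on buyers shifts demand down by 2: (87 - 2) - 2Q = 76 + 5Q, so Q_t = 1.2857. Buyers pay P_b = 84.4286; sellers receive P_s = P_b - 2 = 82.4286.
Consumer surplus is the triangle under demand above P_b: (1/2)(1.2857)(87 - 84.4286) = 1.6531.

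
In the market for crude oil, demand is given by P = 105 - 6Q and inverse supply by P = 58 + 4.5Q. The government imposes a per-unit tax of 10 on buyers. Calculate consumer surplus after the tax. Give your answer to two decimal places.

37.25

Pre-tax equilibrium: 105 - 6Q = 58 + 4.5Q gives Q* = 4.4762, P* = 78.1429.
With the tax, buyers' net willingness to pay falls by 10: (105 - 10) - 6Q = 58 + 4.5Q, so Q_t = 3.5238. Buyers pay P_b = 83.8571; sellers receive P_s = P_b - 10 = 73.8571.
Consumer surplus is the triangle under demand above P_b: (1/2)(3.5238)(105 - 83.8571) = 37.2517.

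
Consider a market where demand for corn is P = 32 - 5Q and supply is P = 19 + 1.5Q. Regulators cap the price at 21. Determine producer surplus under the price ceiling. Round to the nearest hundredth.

1.33

Free-market equilibrium: 32 - 5Q = 19 + 1.5Q gives Q* = 2, P* = 22.
At the ceiling price 21, quantity supplied is (21 - 19)/1.5 = 1.3333; supply is the short side, so Q = 1.3333 trades at P = 21.
PS is the triangle above supply below 21: (1/2)(1.3333)(21 - 19) = 1.3333.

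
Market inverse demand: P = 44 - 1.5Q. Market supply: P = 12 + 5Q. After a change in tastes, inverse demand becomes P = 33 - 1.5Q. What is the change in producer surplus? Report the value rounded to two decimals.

-34.50

Initial equilibrium: Q_0 = 4.9231, P_0 = 36.6154; CS_0 = (1/2)(4.9231)(7.3846) = 18.1775, PS_0 = (1/2)(4.9231)(24.6154) = 60.5917.
New equilibrium: 33 - 1.5Q = 12 + 5Q gives Q_1 = 3.2308, P_1 = 28.1538; CS_1 = 7.8284, PS_1 = 26.0947.
Change in producer surplus = 26.0947 - 60.5917 = -34.497.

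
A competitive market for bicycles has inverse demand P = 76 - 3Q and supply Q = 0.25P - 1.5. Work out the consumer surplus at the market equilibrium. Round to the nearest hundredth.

150.00

Rewriting supply in inverse form: P = 6 + 4Q.
Equilibrium: 76 - 3Q = 6 + 4Q, so Q* = 10 and P* = 46.
CS is the area between the demand curve and P* from 0 to Q*: (1/2)(10)(30) = 150.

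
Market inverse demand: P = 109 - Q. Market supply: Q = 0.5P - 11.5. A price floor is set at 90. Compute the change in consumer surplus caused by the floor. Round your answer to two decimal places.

-230.39

Rewriting supply in inverse form: P = 23 + 2Q.
Free-market equilibrium: 109 - Q = 23 + 2Q gives Q* = 28.6667, P* = 80.3333.
At the floor price 90, quantity demanded is (109 - 90)/1 = 19; demand is the short side, so Q = 19 trades at P = 90.
CS goes from (1/2)(28.6667)(28.6667) = 410.8889 to 180.5 (computed as (109 - 90)(19) - (1/2)(1)(19)^2), a change of -230.3889.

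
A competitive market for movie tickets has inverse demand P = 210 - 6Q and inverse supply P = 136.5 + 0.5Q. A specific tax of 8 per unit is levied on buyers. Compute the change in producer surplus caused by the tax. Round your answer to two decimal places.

Pre-tax equilibrium: 210 - 6Q = 136.5 + 0.5Q gives Q* = 11.3077, P* = 142.1538.
With the tax, buyers' net willingness to pay falls by 8: (210 - 8) - 6Q = 136.5 + 0.5Q, so Q_t = 10.0769. Buyers pay P_b = 149.5385; sellers receive P_s = P_b - 8 = 141.5385.
Producers lose the trapezoid between P_s and P* out to Q_t plus the triangle from Q_t to Q*: change in PS = 25.3861 - 31.966 = -6.5799.

-6.58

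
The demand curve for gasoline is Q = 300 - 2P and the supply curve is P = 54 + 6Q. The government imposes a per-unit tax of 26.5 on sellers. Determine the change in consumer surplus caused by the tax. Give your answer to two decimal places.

Rewriting demand in inverse form: P = 150 - 0.5Q.
Without the tax, 150 - 0.5Q = 54 + 6Q so Q* = 14.7692 and P* = 142.6154.
A tax on sellers shifts supply up by 26.5: 150 - 0.5Q = 54 + 6Q + 26.5, so Q_t = 10.6923. Buyers pay P_b = 144.6538; sellers receive P_s = P_b - 26.5 = 118.1538.
CS falls from (1/2)(14.7692)(7.3846) = 54.5325 to (1/2)(10.6923)(5.3462) = 28.5814, a change of -25.9512.

-25.95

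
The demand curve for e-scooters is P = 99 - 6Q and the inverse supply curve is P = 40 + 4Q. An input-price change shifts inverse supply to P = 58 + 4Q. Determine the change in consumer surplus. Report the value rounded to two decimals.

-54.00

Initial equilibrium: Q_0 = 5.9, P_0 = 63.6; CS_0 = (1/2)(5.9)(35.4) = 104.43, PS_0 = (1/2)(5.9)(23.6) = 69.62.
New equilibrium: 99 - 6Q = 58 + 4Q gives Q_1 = 4.1, P_1 = 74.4; CS_1 = 50.43, PS_1 = 33.62.
Change in consumer surplus = 50.43 - 104.43 = -54.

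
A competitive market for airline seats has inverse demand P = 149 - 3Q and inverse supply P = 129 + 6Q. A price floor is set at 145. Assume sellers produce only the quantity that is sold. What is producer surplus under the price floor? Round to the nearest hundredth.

16.00

Free-market equilibrium: 149 - 3Q = 129 + 6Q gives Q* = 2.2222, P* = 142.3333.
At P = 145, buyers demand (149 - 145)/3 = 1.3333 while sellers would supply more, so the quantity traded is 1.3333 at price 145.
The supply price at Q = 1.3333 is 137. PS is the trapezoid between 145 and supply over [0, 1.3333]: (1/2)[(145 - 129) + (145 - 137)](1.3333) = 16.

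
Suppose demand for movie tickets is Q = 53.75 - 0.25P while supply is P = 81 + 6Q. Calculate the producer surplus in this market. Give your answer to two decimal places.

538.68

Rewriting demand in inverse form: P = 215 - 4Q.
Setting demand equal to supply, 134 = 10Q, so Q* = 13.4 and P* = 161.4.
PS is the area between P* and the supply curve from 0 to Q*: (1/2)(13.4)(80.4) = 538.68.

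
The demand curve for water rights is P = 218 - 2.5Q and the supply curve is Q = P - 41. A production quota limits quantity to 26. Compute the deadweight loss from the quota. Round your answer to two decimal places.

1056.57

Rewriting supply in inverse form: P = 41 + Q.
Unrestricted equilibrium: Q* = (218 - 41)/(2.5 + 1) = 50.5714.
At Q = 26 the demand price is 218 - 2.5(26) = 153 and the supply price is 41 + (26) = 67.
Deadweight loss is the triangle between the curves from 26 to 50.5714: (1/2)(153 - 67)(50.5714 - 26) = 1056.5714.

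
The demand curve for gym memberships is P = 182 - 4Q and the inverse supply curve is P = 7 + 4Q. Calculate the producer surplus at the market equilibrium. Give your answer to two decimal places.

957.03

Equilibrium: 182 - 4Q = 7 + 4Q, so Q* = 21.875 and P* = 94.5.
The supply curve's price intercept is 7, so PS = (1/2)(Q*)(P* - 7) = (1/2)(21.875)(87.5) = 957.0312.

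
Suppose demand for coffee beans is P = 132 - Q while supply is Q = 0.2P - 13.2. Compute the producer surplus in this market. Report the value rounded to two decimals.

Rewriting supply in inverse form: P = 66 + 5Q.
Set 132 - Q = 66 + 5Q, which gives 66 = 6Q, so Q* = 11 and P* = 132 - (11) = 121.
The supply curve's price intercept is 66, so PS = (1/2)(Q*)(P* - 66) = (1/2)(11)(55) = 302.5.

302.50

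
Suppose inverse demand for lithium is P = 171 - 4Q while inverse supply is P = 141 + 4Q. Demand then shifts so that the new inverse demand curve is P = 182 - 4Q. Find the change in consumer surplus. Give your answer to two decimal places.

24.41

Initial equilibrium: Q_0 = 3.75, P_0 = 156; CS_0 = (1/2)(3.75)(15) = 28.125, PS_0 = (1/2)(3.75)(15) = 28.125.
New equilibrium: 182 - 4Q = 141 + 4Q gives Q_1 = 5.125, P_1 = 161.5; CS_1 = 52.5312, PS_1 = 52.5312.
Change in consumer surplus = 52.5312 - 28.125 = 24.4062.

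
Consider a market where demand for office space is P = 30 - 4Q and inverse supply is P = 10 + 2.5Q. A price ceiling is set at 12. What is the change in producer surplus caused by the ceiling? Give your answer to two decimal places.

Without the control, 30 - 4Q = 10 + 2.5Q so Q* = 3.0769 and P* = 17.6923.
At P = 12, sellers supply (12 - 10)/2.5 = 0.8 while buyers want more, so the quantity traded is 0.8 at price 12.
PS goes from (1/2)(3.0769)(7.6923) = 11.8343 to 0.8 (computed as (12 - 10)(0.8) - (1/2)(2.5)(0.8)^2), a change of -11.0343.

-11.03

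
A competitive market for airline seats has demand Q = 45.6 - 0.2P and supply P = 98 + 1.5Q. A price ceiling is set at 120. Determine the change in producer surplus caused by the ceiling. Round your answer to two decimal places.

Rewriting demand in inverse form: P = 228 - 5Q.
Without the control, 228 - 5Q = 98 + 1.5Q so Q* = 20 and P* = 128.
At P = 120, sellers supply (120 - 98)/1.5 = 14.6667 while buyers want more, so the quantity traded is 14.6667 at price 120.
PS goes from (1/2)(20)(30) = 300 to 161.3333 (computed as (120 - 98)(14.6667) - (1/2)(1.5)(14.6667)^2), a change of -138.6667.

-138.67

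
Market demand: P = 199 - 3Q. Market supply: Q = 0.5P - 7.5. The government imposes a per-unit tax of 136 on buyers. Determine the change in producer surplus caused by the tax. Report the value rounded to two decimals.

-1262.08

Rewriting supply in inverse form: P = 15 + 2Q.
Without the tax, 199 - 3Q = 15 + 2Q so Q* = 36.8 and P* = 88.6.
A tax on buyers shifts demand down by 136: (199 - 136) - 3Q = 15 + 2Q, so Q_t = 9.6. Buyers pay P_b = 170.2; sellers receive P_s = P_b - 136 = 34.2.
PS falls from (1/2)(36.8)(73.6) = 1354.24 to (1/2)(9.6)(19.2) = 92.16, a change of -1262.08.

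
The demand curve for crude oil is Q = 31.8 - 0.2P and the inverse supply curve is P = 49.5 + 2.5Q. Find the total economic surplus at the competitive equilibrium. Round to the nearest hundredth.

Rewriting demand in inverse form: P = 159 - 5Q.
Set 159 - 5Q = 49.5 + 2.5Q, which gives 109.5 = 7.5Q, so Q* = 14.6 and P* = 159 - 5(14.6) = 86.
CS = (1/2)(14.6)(73) = 532.9 and PS = (1/2)(14.6)(36.5) = 266.45, so total surplus = 799.35.

799.35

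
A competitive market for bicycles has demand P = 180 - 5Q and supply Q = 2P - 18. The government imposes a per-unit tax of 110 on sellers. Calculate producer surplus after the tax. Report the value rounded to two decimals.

Rewriting supply in inverse form: P = 9 + 0.5Q.
Pre-tax equilibrium: 180 - 5Q = 9 + 0.5Q gives Q* = 31.0909, P* = 24.5455.
With the tax, sellers need 110 more per unit: 180 - 5Q = 9 + 0.5Q + 110, so Q_t = 11.0909. Buyers pay P_b = 124.5455; sellers receive P_s = P_b - 110 = 14.5455.
PS = (1/2)(Q_t)(P_s - 9) = (1/2)(11.0909)(5.5455) = 30.7521.

30.75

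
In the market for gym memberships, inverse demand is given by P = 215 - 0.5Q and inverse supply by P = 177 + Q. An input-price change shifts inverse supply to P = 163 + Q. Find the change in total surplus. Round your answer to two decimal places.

Initial equilibrium: Q_0 = 25.3333, P_0 = 202.3333; CS_0 = (1/2)(25.3333)(12.6667) = 160.4444, PS_0 = (1/2)(25.3333)(25.3333) = 320.8889.
New equilibrium: 215 - 0.5Q = 163 + Q gives Q_1 = 34.6667, P_1 = 197.6667; CS_1 = 300.4444, PS_1 = 600.8889.
Change in total surplus = (300.4444 + 600.8889) - (160.4444 + 320.8889) = 420.

420.00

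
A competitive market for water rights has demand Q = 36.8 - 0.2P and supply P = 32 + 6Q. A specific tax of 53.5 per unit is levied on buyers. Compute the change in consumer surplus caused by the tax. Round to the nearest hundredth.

Rewriting demand in inverse form: P = 184 - 5Q.
Pre-tax equilibrium: 184 - 5Q = 32 + 6Q gives Q* = 13.8182, P* = 114.9091.
With the tax, buyers' net willingness to pay falls by 53.5: (184 - 53.5) - 5Q = 32 + 6Q, so Q_t = 8.9545. Buyers pay P_b = 139.2273; sellers receive P_s = P_b - 53.5 = 85.7273.
Consumers lose the trapezoid between P* and P_b out to Q_t plus the triangle from Q_t to Q*: change in CS = 200.4597 - 477.3554 = -276.8957.

-276.90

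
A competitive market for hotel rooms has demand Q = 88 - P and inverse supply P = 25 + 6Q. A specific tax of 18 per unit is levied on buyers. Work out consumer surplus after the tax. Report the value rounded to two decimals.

Rewriting demand in inverse form: P = 88 - Q.
Without the tax, 88 - Q = 25 + 6Q so Q* = 9 and P* = 79.
With the tax, buyers' net willingness to pay falls by 18: (88 - 18) - Q = 25 + 6Q, so Q_t = 6.4286. Buyers pay P_b = 81.5714; sellers receive P_s = P_b - 18 = 63.5714.
CS = (1/2)(Q_t)(88 - P_b) = (1/2)(6.4286)(6.4286) = 20.6633.

20.66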